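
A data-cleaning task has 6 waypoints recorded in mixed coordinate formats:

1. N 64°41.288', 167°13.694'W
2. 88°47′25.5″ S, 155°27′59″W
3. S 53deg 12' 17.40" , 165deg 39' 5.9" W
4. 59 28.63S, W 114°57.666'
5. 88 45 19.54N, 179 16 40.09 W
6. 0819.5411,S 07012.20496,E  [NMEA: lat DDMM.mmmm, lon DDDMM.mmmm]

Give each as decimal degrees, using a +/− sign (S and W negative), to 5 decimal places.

Point 1:
  φ: 41.288′ = 0.688133°; total 64.688133
  N ⇒ keep positive
  λ: 167 + 13.694/60 = 167.228233
  hemisphere W, so the sign is −
Point 2:
  Lat: 47′ + 25.5″ = 47.42500′; 88 + 47.42500/60 = 88.790417
  S → negative
  Longitude: 155 + 27/60 + 59/3600 = 155.466389
  W → negative
Point 3:
  Latitude: 53 + 12/60 + 17.4/3600 = 53.204833
  hemisphere S, so the sign is −
  Longitude: 165° + 39/60 + 5.9/3600 = 165 + 0.650000 + 0.001639 = 165.651639
  W ⇒ negate
Point 4:
  Lat: 28.63′ = 0.477167°; total 59.477167
  hemisphere S, so the sign is −
  Lon: 57.666′ = 0.961100°; total 114.961100
  W ⇒ negate
Point 5:
  Lat: 88 + 45/60 + 19.54/3600 = 88.755428
  N ⇒ keep positive
  Longitude: 179 + 16/60 + 40.09/3600 = 179.277803
  W ⇒ negate
Point 6:
  Latitude: split at 2 digits → 08° and 19.5411′; 8 + 19.5411/60 = 8.325685
  S → negative
  λ: split at 3 digits → 070° and 12.20496′; 70 + 12.20496/60 = 70.203416
  E → positive

1. 64.68813, -167.22823
2. -88.79042, -155.46639
3. -53.20483, -165.65164
4. -59.47717, -114.96110
5. 88.75543, -179.27780
6. -8.32569, 70.20342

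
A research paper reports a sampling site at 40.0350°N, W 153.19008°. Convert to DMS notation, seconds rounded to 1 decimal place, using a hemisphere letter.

φ: 0.035000 × 60 = 2.10000′ → 2′, remainder × 60 = 6.000″
Longitude: 0.190080 × 60 = 11.40480′ → 11′, remainder × 60 = 24.288″

40°02′6.0″ N, 153°11′24.3″ W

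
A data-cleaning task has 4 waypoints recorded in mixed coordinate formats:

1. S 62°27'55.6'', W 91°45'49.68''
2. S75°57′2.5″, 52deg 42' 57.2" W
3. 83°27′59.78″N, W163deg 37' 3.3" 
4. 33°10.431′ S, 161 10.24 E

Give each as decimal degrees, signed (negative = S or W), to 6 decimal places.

1. -62.465444, -91.763800
2. -75.950694, -52.715889
3. 83.466606, -163.617583
4. -33.173850, 161.170667

Point 1:
  Latitude: 27′ + 55.6″ = 27.92667′; 62 + 27.92667/60 = 62.4654444
  S → negative
  Lon: 91 + 45/60 + 49.68/3600 = 91.7638000
  W ⇒ negate
Point 2:
  φ: 57′ + 2.5″ = 57.04167′; 75 + 57.04167/60 = 75.9506944
  hemisphere S, so the sign is −
  Longitude: 52° + 42/60 + 57.2/3600 = 52 + 0.700000 + 0.015889 = 52.7158889
  hemisphere W, so the sign is −
Point 3:
  Lat: 83 + 27/60 + 59.78/3600 = 83.4666056
  N ⇒ keep positive
  λ: 163° + 37/60 + 3.3/3600 = 163 + 0.616667 + 0.000917 = 163.6175833
  hemisphere W, so the sign is −
Point 4:
  φ: 10.431′ = 0.173850°; total 33.1738500
  S → negative
  Longitude: 10.24′ = 0.170667°; total 161.1706667
  E → positive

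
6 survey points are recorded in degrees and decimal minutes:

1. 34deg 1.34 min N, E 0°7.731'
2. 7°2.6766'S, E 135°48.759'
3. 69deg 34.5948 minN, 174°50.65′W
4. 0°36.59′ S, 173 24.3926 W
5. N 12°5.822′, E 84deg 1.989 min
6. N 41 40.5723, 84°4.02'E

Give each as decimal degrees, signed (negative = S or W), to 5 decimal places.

Point 1:
  φ: 1.34′ = 0.022333°; total 34.022333
  N → positive
  λ: 0 + 7.731/60 = 0.128850
  E → positive
Point 2:
  φ: 2.6766′ = 0.044610°; total 7.044610
  S ⇒ negate
  Lon: 135 + 48.759/60 = 135.812650
  E ⇒ keep positive
Point 3:
  Lat: 34.5948′ = 0.576580°; total 69.576580
  N → positive
  Longitude: 174 + 50.65/60 = 174.844167
  W ⇒ negate
Point 4:
  φ: 36.59′ = 0.609833°; total 0.609833
  hemisphere S, so the sign is −
  λ: 24.3926′ = 0.406543°; total 173.406543
  hemisphere W, so the sign is −
Point 5:
  Latitude: 5.822′ = 0.097033°; total 12.097033
  N ⇒ keep positive
  Lon: 1.989′ = 0.033150°; total 84.033150
  E → positive
Point 6:
  φ: 41 + 40.5723/60 = 41.676205
  N → positive
  λ: 84 + 4.02/60 = 84.067000
  E ⇒ keep positive

1. 34.02233, 0.12885
2. -7.04461, 135.81265
3. 69.57658, -174.84417
4. -0.60983, -173.40654
5. 12.09703, 84.03315
6. 41.67621, 84.06700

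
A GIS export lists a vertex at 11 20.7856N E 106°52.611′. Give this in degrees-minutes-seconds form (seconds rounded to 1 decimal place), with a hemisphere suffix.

11°20′47.1″ N, 106°52′36.7″ E

φ: 20.78560′ → 20′ and 0.78560 × 60 = 47.136″
λ: fractional minutes 0.61100 × 60 = 36.660″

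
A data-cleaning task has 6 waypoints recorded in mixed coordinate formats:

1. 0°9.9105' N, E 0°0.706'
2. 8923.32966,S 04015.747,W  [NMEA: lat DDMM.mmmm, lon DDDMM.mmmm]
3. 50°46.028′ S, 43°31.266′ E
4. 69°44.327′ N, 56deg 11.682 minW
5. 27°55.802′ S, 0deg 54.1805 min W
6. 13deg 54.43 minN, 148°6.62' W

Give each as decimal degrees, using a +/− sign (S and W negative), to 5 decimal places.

1. 0.16518, 0.01177
2. -89.38883, -40.26245
3. -50.76713, 43.52110
4. 69.73878, -56.19470
5. -27.93003, -0.90301
6. 13.90717, -148.11033

Point 1:
  Lat: 0 + 9.9105/60 = 0.165175
  N → positive
  Lon: 0.706′ = 0.011767°; total 0.011767
  E ⇒ keep positive
Point 2:
  Latitude: degrees = first 2 digits = 89, minutes = 23.32966; 89 + 23.32966/60 = 89.388828
  S ⇒ negate
  Longitude: split at 3 digits → 040° and 15.747′; 40 + 15.747/60 = 40.262450
  W → negative
Point 3:
  Latitude: 46.028′ = 0.767133°; total 50.767133
  S → negative
  Lon: 31.266′ = 0.521100°; total 43.521100
  E → positive
Point 4:
  Lat: 69 + 44.327/60 = 69.738783
  N ⇒ keep positive
  λ: 11.682′ = 0.194700°; total 56.194700
  W ⇒ negate
Point 5:
  Lat: 55.802′ = 0.930033°; total 27.930033
  hemisphere S, so the sign is −
  λ: 54.1805′ = 0.903008°; total 0.903008
  hemisphere W, so the sign is −
Point 6:
  φ: 54.43′ = 0.907167°; total 13.907167
  N → positive
  Lon: 6.62′ = 0.110333°; total 148.110333
  W ⇒ negate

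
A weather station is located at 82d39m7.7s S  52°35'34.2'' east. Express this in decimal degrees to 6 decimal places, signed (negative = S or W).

Latitude: 82 + 39/60 + 7.7/3600 = 82.6521389
hemisphere S, so the sign is −
λ: 52° + 35/60 + 34.2/3600 = 52 + 0.583333 + 0.009500 = 52.5928333
E → positive

-82.652139, 52.592833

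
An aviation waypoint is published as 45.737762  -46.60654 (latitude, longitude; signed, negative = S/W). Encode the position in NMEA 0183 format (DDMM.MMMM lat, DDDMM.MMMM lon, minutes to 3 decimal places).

Latitude: minutes = (45.737762 − 45) × 60 = 44.26572
Longitude is negative → W; |value| = 46.606540
Longitude: 46° + 0.606540 × 60 = 46° 36.39240′

4544.266,N / 04636.392,W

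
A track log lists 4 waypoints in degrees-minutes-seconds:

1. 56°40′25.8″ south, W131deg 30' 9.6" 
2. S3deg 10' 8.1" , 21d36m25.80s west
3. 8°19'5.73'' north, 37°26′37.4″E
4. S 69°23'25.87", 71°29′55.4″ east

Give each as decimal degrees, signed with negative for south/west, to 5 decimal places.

1. -56.67383, -131.50267
2. -3.16892, -21.60717
3. 8.31826, 37.44372
4. -69.39052, 71.49872

Point 1:
  φ: 56 + 40/60 + 25.8/3600 = 56.673833
  hemisphere S, so the sign is −
  Longitude: 131 + 30/60 + 9.6/3600 = 131.502667
  W → negative
Point 2:
  Lat: 3° + 10/60 + 8.1/3600 = 3 + 0.166667 + 0.002250 = 3.168917
  S → negative
  Longitude: 36′ + 25.8″ = 36.43000′; 21 + 36.43000/60 = 21.607167
  hemisphere W, so the sign is −
Point 3:
  Lat: 8° + 19/60 + 5.73/3600 = 8 + 0.316667 + 0.001592 = 8.318258
  N → positive
  λ: 37 + 26/60 + 37.4/3600 = 37.443722
  E → positive
Point 4:
  Latitude: 23′ + 25.87″ = 23.43117′; 69 + 23.43117/60 = 69.390519
  hemisphere S, so the sign is −
  Longitude: 29′ + 55.4″ = 29.92333′; 71 + 29.92333/60 = 71.498722
  E ⇒ keep positive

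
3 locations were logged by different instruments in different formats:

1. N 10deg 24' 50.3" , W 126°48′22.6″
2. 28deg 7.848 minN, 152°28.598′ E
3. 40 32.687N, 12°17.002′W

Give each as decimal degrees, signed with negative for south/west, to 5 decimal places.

1. 10.41397, -126.80628
2. 28.13080, 152.47663
3. 40.54478, -12.28337

Point 1:
  Lat: 24′ + 50.3″ = 24.83833′; 10 + 24.83833/60 = 10.413972
  N ⇒ keep positive
  λ: 126 + 48/60 + 22.6/3600 = 126.806278
  W ⇒ negate
Point 2:
  Lat: 28 + 7.848/60 = 28.130800
  N → positive
  Longitude: 152 + 28.598/60 = 152.476633
  E → positive
Point 3:
  Lat: 32.687′ = 0.544783°; total 40.544783
  N → positive
  Longitude: 12 + 17.002/60 = 12.283367
  hemisphere W, so the sign is −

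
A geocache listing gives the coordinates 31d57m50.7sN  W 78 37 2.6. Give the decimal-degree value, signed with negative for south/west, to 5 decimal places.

31.96408, -78.61739

φ: 57′ + 50.7″ = 57.84500′; 31 + 57.84500/60 = 31.964083
N → positive
λ: 78° + 37/60 + 2.6/3600 = 78 + 0.616667 + 0.000722 = 78.617389
W → negative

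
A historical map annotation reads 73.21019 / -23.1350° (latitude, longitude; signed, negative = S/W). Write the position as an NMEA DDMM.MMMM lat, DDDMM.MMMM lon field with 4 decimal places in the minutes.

7312.6114,N / 02308.1000,W

φ: minutes = (73.210190 − 73) × 60 = 12.611400
Longitude is negative → W; |value| = 23.135000
λ: fractional part 0.135000 → 8.100000 minutes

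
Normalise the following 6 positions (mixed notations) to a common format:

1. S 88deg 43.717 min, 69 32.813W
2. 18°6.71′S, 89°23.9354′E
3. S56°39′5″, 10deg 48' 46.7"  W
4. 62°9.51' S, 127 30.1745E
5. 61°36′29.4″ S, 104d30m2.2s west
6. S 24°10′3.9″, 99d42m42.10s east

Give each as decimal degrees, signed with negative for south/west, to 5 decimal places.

1. -88.72862, -69.54688
2. -18.11183, 89.39892
3. -56.65139, -10.81297
4. -62.15850, 127.50291
5. -61.60817, -104.50061
6. -24.16775, 99.71169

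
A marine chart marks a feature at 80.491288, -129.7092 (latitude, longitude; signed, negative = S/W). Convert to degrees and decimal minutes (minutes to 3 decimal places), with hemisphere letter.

80° 29.477′ N, 129° 42.552′ W

Lat: 80° + 0.491288 × 60 = 80° 29.47728′
Longitude is negative → W; |value| = 129.709200
Lon: minutes = (129.709200 − 129) × 60 = 42.55200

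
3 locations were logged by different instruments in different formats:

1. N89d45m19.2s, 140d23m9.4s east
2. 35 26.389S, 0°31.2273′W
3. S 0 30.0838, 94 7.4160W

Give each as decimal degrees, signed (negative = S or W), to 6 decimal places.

1. 89.755333, 140.385944
2. -35.439817, -0.520455
3. -0.501397, -94.123600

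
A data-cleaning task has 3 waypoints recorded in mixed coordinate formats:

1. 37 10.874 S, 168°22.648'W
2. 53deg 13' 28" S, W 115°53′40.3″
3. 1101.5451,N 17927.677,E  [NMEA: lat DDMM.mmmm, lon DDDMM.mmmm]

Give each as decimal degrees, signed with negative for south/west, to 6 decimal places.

1. -37.181233, -168.377467
2. -53.224444, -115.894528
3. 11.025752, 179.461283

Point 1:
  Lat: 10.874′ = 0.181233°; total 37.1812333
  S ⇒ negate
  Longitude: 168 + 22.648/60 = 168.3774667
  W ⇒ negate
Point 2:
  Lat: 13′ + 28″ = 13.46667′; 53 + 13.46667/60 = 53.2244444
  hemisphere S, so the sign is −
  λ: 115° + 53/60 + 40.3/3600 = 115 + 0.883333 + 0.011194 = 115.8945278
  W → negative
Point 3:
  Latitude: split at 2 digits → 11° and 1.5451′; 11 + 1.5451/60 = 11.0257517
  N ⇒ keep positive
  Lon: split at 3 digits → 179° and 27.677′; 179 + 27.677/60 = 179.4612833
  E ⇒ keep positive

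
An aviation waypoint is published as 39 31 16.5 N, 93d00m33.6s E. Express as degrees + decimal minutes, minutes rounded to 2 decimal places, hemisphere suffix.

Latitude: 31 + 16.5/60 = 31.2750′
λ: seconds/60 = 0.56000; minutes = 0 + 0.56000 = 0.5600

39° 31.28′ N, 93° 0.56′ E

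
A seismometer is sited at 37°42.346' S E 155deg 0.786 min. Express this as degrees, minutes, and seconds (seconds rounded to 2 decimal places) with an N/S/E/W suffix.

φ: 42.34600′ → 42′ and 0.34600 × 60 = 20.7600″
Longitude: fractional minutes 0.78600 × 60 = 47.1600″

37°42′20.76″ S, 155°00′47.16″ E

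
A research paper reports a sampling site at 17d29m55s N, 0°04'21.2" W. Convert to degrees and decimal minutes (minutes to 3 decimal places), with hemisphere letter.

17° 29.917′ N, 0° 4.353′ W

Lat: 29 + 55/60 = 29.91667′
Longitude: 4 + 21.2/60 = 4.35333′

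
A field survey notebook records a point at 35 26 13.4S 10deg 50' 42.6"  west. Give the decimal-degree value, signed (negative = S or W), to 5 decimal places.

Latitude: 35 + 26/60 + 13.4/3600 = 35.437056
S → negative
Longitude: 50′ + 42.6″ = 50.71000′; 10 + 50.71000/60 = 10.845167
W ⇒ negate

-35.43706, -10.84517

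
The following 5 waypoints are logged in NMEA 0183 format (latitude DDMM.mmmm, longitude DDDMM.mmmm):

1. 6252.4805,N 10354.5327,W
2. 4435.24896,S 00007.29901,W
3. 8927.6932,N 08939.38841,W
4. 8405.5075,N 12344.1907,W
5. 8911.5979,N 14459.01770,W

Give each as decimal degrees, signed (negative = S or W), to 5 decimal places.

Point 1:
  Latitude: degrees = first 2 digits = 62, minutes = 52.4805; 62 + 52.4805/60 = 62.874675
  N ⇒ keep positive
  λ: split at 3 digits → 103° and 54.5327′; 103 + 54.5327/60 = 103.908878
  W → negative
Point 2:
  Lat: degrees = first 2 digits = 44, minutes = 35.24896; 44 + 35.24896/60 = 44.587483
  S → negative
  λ: split at 3 digits → 000° and 7.29901′; 0 + 7.29901/60 = 0.121650
  W ⇒ negate
Point 3:
  Latitude: degrees = first 2 digits = 89, minutes = 27.6932; 89 + 27.6932/60 = 89.461553
  N ⇒ keep positive
  Longitude: degrees = first 3 digits = 89, minutes = 39.38841; 89 + 39.38841/60 = 89.656474
  W ⇒ negate
Point 4:
  Lat: split at 2 digits → 84° and 5.5075′; 84 + 5.5075/60 = 84.091792
  N ⇒ keep positive
  Longitude: split at 3 digits → 123° and 44.1907′; 123 + 44.1907/60 = 123.736512
  W ⇒ negate
Point 5:
  Latitude: split at 2 digits → 89° and 11.5979′; 89 + 11.5979/60 = 89.193298
  N → positive
  Longitude: split at 3 digits → 144° and 59.0177′; 144 + 59.0177/60 = 144.983628
  W → negative

1. 62.87468, -103.90888
2. -44.58748, -0.12165
3. 89.46155, -89.65647
4. 84.09179, -123.73651
5. 89.19330, -144.98363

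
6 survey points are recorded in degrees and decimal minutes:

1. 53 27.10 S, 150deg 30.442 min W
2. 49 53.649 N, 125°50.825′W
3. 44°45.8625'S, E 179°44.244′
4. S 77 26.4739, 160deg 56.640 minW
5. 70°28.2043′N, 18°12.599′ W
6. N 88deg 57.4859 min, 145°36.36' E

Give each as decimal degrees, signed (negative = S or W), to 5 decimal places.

1. -53.45167, -150.50737
2. 49.89415, -125.84708
3. -44.76438, 179.73740
4. -77.44123, -160.94400
5. 70.47007, -18.20998
6. 88.95810, 145.60600

Point 1:
  Latitude: 27.1′ = 0.451667°; total 53.451667
  S ⇒ negate
  λ: 150 + 30.442/60 = 150.507367
  hemisphere W, so the sign is −
Point 2:
  φ: 49 + 53.649/60 = 49.894150
  N ⇒ keep positive
  Longitude: 125 + 50.825/60 = 125.847083
  W ⇒ negate
Point 3:
  Latitude: 44 + 45.8625/60 = 44.764375
  hemisphere S, so the sign is −
  λ: 179 + 44.244/60 = 179.737400
  E ⇒ keep positive
Point 4:
  Lat: 26.4739′ = 0.441232°; total 77.441232
  hemisphere S, so the sign is −
  λ: 56.64′ = 0.944000°; total 160.944000
  hemisphere W, so the sign is −
Point 5:
  φ: 28.2043′ = 0.470072°; total 70.470072
  N ⇒ keep positive
  Longitude: 18 + 12.599/60 = 18.209983
  W → negative
Point 6:
  φ: 88 + 57.4859/60 = 88.958098
  N → positive
  Lon: 36.36′ = 0.606000°; total 145.606000
  E ⇒ keep positive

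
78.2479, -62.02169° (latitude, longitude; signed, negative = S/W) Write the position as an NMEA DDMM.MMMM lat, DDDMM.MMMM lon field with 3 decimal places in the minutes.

7814.874,N / 06201.301,W

Lat: minutes = (78.247900 − 78) × 60 = 14.87400
Longitude is negative → W; |value| = 62.021690
λ: minutes = (62.021690 − 62) × 60 = 1.30140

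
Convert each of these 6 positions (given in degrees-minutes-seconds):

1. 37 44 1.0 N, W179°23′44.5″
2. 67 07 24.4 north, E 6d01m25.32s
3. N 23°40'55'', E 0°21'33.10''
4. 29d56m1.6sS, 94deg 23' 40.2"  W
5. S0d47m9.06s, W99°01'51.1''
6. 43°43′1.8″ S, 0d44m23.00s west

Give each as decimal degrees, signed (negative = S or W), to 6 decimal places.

Point 1:
  Latitude: 37 + 44/60 + 1/3600 = 37.7336111
  N ⇒ keep positive
  Lon: 23′ + 44.5″ = 23.74167′; 179 + 23.74167/60 = 179.3956944
  W → negative
Point 2:
  Latitude: 7′ + 24.4″ = 7.40667′; 67 + 7.40667/60 = 67.1234444
  N ⇒ keep positive
  λ: 1′ + 25.32″ = 1.42200′; 6 + 1.42200/60 = 6.0237000
  E → positive
Point 3:
  φ: 23 + 40/60 + 55/3600 = 23.6819444
  N → positive
  λ: 21′ + 33.1″ = 21.55167′; 0 + 21.55167/60 = 0.3591944
  E ⇒ keep positive
Point 4:
  Latitude: 29 + 56/60 + 1.6/3600 = 29.9337778
  S → negative
  Longitude: 23′ + 40.2″ = 23.67000′; 94 + 23.67000/60 = 94.3945000
  hemisphere W, so the sign is −
Point 5:
  Lat: 0° + 47/60 + 9.06/3600 = 0 + 0.783333 + 0.002517 = 0.7858500
  hemisphere S, so the sign is −
  Lon: 99 + 1/60 + 51.1/3600 = 99.0308611
  W ⇒ negate
Point 6:
  φ: 43° + 43/60 + 1.8/3600 = 43 + 0.716667 + 0.000500 = 43.7171667
  S ⇒ negate
  Lon: 44′ + 23″ = 44.38333′; 0 + 44.38333/60 = 0.7397222
  hemisphere W, so the sign is −

1. 37.733611, -179.395694
2. 67.123444, 6.023700
3. 23.681944, 0.359194
4. -29.933778, -94.394500
5. -0.785850, -99.030861
6. -43.717167, -0.739722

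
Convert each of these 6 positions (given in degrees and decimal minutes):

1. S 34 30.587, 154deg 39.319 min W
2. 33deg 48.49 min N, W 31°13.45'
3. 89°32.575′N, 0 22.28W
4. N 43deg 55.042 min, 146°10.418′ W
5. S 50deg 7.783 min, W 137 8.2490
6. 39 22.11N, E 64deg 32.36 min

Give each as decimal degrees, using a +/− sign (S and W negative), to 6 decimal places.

Point 1:
  Latitude: 30.587′ = 0.509783°; total 34.5097833
  hemisphere S, so the sign is −
  λ: 39.319′ = 0.655317°; total 154.6553167
  hemisphere W, so the sign is −
Point 2:
  Lat: 33 + 48.49/60 = 33.8081667
  N → positive
  Longitude: 31 + 13.45/60 = 31.2241667
  hemisphere W, so the sign is −
Point 3:
  Latitude: 89 + 32.575/60 = 89.5429167
  N → positive
  Longitude: 0 + 22.28/60 = 0.3713333
  W ⇒ negate
Point 4:
  Latitude: 43 + 55.042/60 = 43.9173667
  N → positive
  Lon: 146 + 10.418/60 = 146.1736333
  hemisphere W, so the sign is −
Point 5:
  φ: 7.783′ = 0.129717°; total 50.1297167
  S → negative
  λ: 8.249′ = 0.137483°; total 137.1374833
  W → negative
Point 6:
  Latitude: 39 + 22.11/60 = 39.3685000
  N → positive
  λ: 64 + 32.36/60 = 64.5393333
  E → positive

1. -34.509783, -154.655317
2. 33.808167, -31.224167
3. 89.542917, -0.371333
4. 43.917367, -146.173633
5. -50.129717, -137.137483
6. 39.368500, 64.539333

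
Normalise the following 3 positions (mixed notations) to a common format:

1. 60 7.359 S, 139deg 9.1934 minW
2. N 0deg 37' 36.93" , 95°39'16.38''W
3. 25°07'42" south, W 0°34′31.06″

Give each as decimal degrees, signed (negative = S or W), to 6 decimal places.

Point 1:
  Lat: 60 + 7.359/60 = 60.1226500
  S → negative
  Lon: 139 + 9.1934/60 = 139.1532233
  W ⇒ negate
Point 2:
  Latitude: 37′ + 36.93″ = 37.61550′; 0 + 37.61550/60 = 0.6269250
  N ⇒ keep positive
  Longitude: 95 + 39/60 + 16.38/3600 = 95.6545500
  hemisphere W, so the sign is −
Point 3:
  Lat: 25 + 7/60 + 42/3600 = 25.1283333
  hemisphere S, so the sign is −
  Longitude: 34′ + 31.06″ = 34.51767′; 0 + 34.51767/60 = 0.5752944
  W ⇒ negate

1. -60.122650, -139.153223
2. 0.626925, -95.654550
3. -25.128333, -0.575294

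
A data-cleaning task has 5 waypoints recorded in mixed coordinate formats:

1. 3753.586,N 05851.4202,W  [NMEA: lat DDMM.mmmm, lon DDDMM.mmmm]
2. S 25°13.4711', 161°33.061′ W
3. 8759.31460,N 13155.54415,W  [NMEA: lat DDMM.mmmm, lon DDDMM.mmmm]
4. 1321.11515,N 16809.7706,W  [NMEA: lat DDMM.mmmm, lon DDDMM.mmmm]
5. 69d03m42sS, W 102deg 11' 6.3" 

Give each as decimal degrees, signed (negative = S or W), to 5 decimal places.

1. 37.89310, -58.85700
2. -25.22452, -161.55102
3. 87.98858, -131.92574
4. 13.35192, -168.16284
5. -69.06167, -102.18508

Point 1:
  φ: degrees = first 2 digits = 37, minutes = 53.586; 37 + 53.586/60 = 37.893100
  N ⇒ keep positive
  Lon: degrees = first 3 digits = 58, minutes = 51.4202; 58 + 51.4202/60 = 58.857003
  W → negative
Point 2:
  Latitude: 13.4711′ = 0.224518°; total 25.224518
  S → negative
  λ: 161 + 33.061/60 = 161.551017
  W → negative
Point 3:
  Latitude: degrees = first 2 digits = 87, minutes = 59.3146; 87 + 59.3146/60 = 87.988577
  N ⇒ keep positive
  Lon: degrees = first 3 digits = 131, minutes = 55.54415; 131 + 55.54415/60 = 131.925736
  W → negative
Point 4:
  Lat: degrees = first 2 digits = 13, minutes = 21.11515; 13 + 21.11515/60 = 13.351919
  N ⇒ keep positive
  Longitude: split at 3 digits → 168° and 9.7706′; 168 + 9.7706/60 = 168.162843
  W ⇒ negate
Point 5:
  φ: 3′ + 42″ = 3.70000′; 69 + 3.70000/60 = 69.061667
  hemisphere S, so the sign is −
  Lon: 11′ + 6.3″ = 11.10500′; 102 + 11.10500/60 = 102.185083
  W → negative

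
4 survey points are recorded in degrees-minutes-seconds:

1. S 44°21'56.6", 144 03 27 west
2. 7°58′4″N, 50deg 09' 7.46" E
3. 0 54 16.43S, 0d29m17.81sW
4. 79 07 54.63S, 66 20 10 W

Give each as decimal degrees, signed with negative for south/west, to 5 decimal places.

1. -44.36572, -144.05750
2. 7.96778, 50.15207
3. -0.90456, -0.48828
4. -79.13184, -66.33611

Point 1:
  Latitude: 21′ + 56.6″ = 21.94333′; 44 + 21.94333/60 = 44.365722
  S → negative
  Lon: 144 + 3/60 + 27/3600 = 144.057500
  W → negative
Point 2:
  Lat: 58′ + 4″ = 58.06667′; 7 + 58.06667/60 = 7.967778
  N → positive
  Longitude: 50° + 9/60 + 7.46/3600 = 50 + 0.150000 + 0.002072 = 50.152072
  E ⇒ keep positive
Point 3:
  Latitude: 0° + 54/60 + 16.43/3600 = 0 + 0.900000 + 0.004564 = 0.904564
  S → negative
  λ: 0° + 29/60 + 17.81/3600 = 0 + 0.483333 + 0.004947 = 0.488281
  W ⇒ negate
Point 4:
  Latitude: 79° + 7/60 + 54.63/3600 = 79 + 0.116667 + 0.015175 = 79.131842
  S → negative
  λ: 66° + 20/60 + 10/3600 = 66 + 0.333333 + 0.002778 = 66.336111
  hemisphere W, so the sign is −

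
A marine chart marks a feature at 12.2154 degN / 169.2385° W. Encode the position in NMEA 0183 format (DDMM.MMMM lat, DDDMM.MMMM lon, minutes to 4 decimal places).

1212.9240,N / 16914.3100,W

Lat: 12° + 0.215400 × 60 = 12° 12.924000′
λ: fractional part 0.238500 → 14.310000 minutes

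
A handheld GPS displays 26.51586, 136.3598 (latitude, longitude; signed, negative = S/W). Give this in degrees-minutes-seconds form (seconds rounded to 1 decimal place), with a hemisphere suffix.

26°30′57.1″ N, 136°21′35.3″ E

Latitude: whole degrees 26; 30.95160′ → 30′ and 57.096″
λ: 0.359800° → 21.58800′; 0.58800 × 60 = 35.280″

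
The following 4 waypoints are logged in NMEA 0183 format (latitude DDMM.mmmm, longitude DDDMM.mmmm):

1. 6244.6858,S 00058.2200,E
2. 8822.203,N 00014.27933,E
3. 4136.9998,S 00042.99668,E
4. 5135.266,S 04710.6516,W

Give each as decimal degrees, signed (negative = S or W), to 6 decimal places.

Point 1:
  Latitude: split at 2 digits → 62° and 44.6858′; 62 + 44.6858/60 = 62.7447633
  S → negative
  Longitude: degrees = first 3 digits = 0, minutes = 58.22; 0 + 58.22/60 = 0.9703333
  E ⇒ keep positive
Point 2:
  Latitude: degrees = first 2 digits = 88, minutes = 22.203; 88 + 22.203/60 = 88.3700500
  N ⇒ keep positive
  Lon: split at 3 digits → 000° and 14.27933′; 0 + 14.27933/60 = 0.2379888
  E → positive
Point 3:
  Lat: degrees = first 2 digits = 41, minutes = 36.9998; 41 + 36.9998/60 = 41.6166633
  S ⇒ negate
  Longitude: degrees = first 3 digits = 0, minutes = 42.99668; 0 + 42.99668/60 = 0.7166113
  E ⇒ keep positive
Point 4:
  φ: degrees = first 2 digits = 51, minutes = 35.266; 51 + 35.266/60 = 51.5877667
  S → negative
  Longitude: degrees = first 3 digits = 47, minutes = 10.6516; 47 + 10.6516/60 = 47.1775267
  hemisphere W, so the sign is −

1. -62.744763, 0.970333
2. 88.370050, 0.237989
3. -41.616663, 0.716611
4. -51.587767, -47.177527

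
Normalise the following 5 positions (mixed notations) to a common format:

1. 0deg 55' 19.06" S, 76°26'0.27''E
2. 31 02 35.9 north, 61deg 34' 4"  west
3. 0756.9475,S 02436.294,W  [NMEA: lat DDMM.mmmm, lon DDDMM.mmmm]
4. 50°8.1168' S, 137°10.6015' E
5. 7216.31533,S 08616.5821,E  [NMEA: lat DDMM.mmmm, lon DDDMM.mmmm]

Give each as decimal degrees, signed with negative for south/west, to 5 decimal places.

1. -0.92196, 76.43341
2. 31.04331, -61.56778
3. -7.94913, -24.60490
4. -50.13528, 137.17669
5. -72.27192, 86.27637

Point 1:
  Latitude: 0 + 55/60 + 19.06/3600 = 0.921961
  S ⇒ negate
  Lon: 76° + 26/60 + 0.27/3600 = 76 + 0.433333 + 0.000075 = 76.433408
  E ⇒ keep positive
Point 2:
  φ: 31 + 2/60 + 35.9/3600 = 31.043306
  N → positive
  Longitude: 61° + 34/60 + 4/3600 = 61 + 0.566667 + 0.001111 = 61.567778
  W → negative
Point 3:
  Latitude: split at 2 digits → 07° and 56.9475′; 7 + 56.9475/60 = 7.949125
  S ⇒ negate
  λ: split at 3 digits → 024° and 36.294′; 24 + 36.294/60 = 24.604900
  W → negative
Point 4:
  φ: 8.1168′ = 0.135280°; total 50.135280
  S ⇒ negate
  Lon: 137 + 10.6015/60 = 137.176692
  E → positive
Point 5:
  Lat: degrees = first 2 digits = 72, minutes = 16.31533; 72 + 16.31533/60 = 72.271922
  S ⇒ negate
  Longitude: degrees = first 3 digits = 86, minutes = 16.5821; 86 + 16.5821/60 = 86.276368
  E ⇒ keep positive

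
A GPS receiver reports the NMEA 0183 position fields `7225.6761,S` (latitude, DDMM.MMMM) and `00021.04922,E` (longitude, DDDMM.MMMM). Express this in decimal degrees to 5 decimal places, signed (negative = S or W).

-72.42794, 0.35082

Latitude: degrees = first 2 digits = 72, minutes = 25.6761; 72 + 25.6761/60 = 72.427935
hemisphere S, so the sign is −
Longitude: split at 3 digits → 000° and 21.04922′; 0 + 21.04922/60 = 0.350820
E → positive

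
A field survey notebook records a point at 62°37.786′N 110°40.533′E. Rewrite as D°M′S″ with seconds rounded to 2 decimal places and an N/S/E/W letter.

φ: fractional minutes 0.78600 × 60 = 47.1600″
Lon: 40.53300′ → 40′ and 0.53300 × 60 = 31.9800″

62°37′47.16″ N, 110°40′31.98″ E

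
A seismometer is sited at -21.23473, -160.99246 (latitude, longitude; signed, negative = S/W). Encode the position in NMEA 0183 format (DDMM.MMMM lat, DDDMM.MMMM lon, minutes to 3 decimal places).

2114.084,S / 16059.548,W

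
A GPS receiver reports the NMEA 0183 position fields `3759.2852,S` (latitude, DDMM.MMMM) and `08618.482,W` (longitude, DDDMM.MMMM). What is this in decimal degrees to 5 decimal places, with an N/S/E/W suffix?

37.98809° S, 86.30803° W

Latitude: split at 2 digits → 37° and 59.2852′; 37 + 59.2852/60 = 37.988087
Lon: split at 3 digits → 086° and 18.482′; 86 + 18.482/60 = 86.308033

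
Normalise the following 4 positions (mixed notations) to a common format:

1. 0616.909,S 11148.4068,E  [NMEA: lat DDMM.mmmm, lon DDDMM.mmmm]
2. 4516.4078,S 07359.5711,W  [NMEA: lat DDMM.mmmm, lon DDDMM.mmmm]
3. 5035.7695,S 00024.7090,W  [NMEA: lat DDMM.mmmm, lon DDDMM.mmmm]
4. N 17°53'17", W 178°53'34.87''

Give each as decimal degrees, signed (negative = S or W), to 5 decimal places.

1. -6.28182, 111.80678
2. -45.27346, -73.99285
3. -50.59616, -0.41182
4. 17.88806, -178.89302

Point 1:
  φ: degrees = first 2 digits = 6, minutes = 16.909; 6 + 16.909/60 = 6.281817
  hemisphere S, so the sign is −
  λ: split at 3 digits → 111° and 48.4068′; 111 + 48.4068/60 = 111.806780
  E ⇒ keep positive
Point 2:
  Latitude: degrees = first 2 digits = 45, minutes = 16.4078; 45 + 16.4078/60 = 45.273463
  S → negative
  Lon: degrees = first 3 digits = 73, minutes = 59.5711; 73 + 59.5711/60 = 73.992852
  W → negative
Point 3:
  φ: split at 2 digits → 50° and 35.7695′; 50 + 35.7695/60 = 50.596158
  S → negative
  Longitude: degrees = first 3 digits = 0, minutes = 24.709; 0 + 24.709/60 = 0.411817
  W ⇒ negate
Point 4:
  Lat: 17° + 53/60 + 17/3600 = 17 + 0.883333 + 0.004722 = 17.888056
  N → positive
  Longitude: 178 + 53/60 + 34.87/3600 = 178.893019
  W → negative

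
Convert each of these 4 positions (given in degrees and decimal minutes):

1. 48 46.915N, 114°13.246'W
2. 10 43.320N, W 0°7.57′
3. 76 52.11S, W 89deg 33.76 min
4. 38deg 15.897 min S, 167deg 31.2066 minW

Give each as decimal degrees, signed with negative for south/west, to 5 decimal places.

1. 48.78192, -114.22077
2. 10.72200, -0.12617
3. -76.86850, -89.56267
4. -38.26495, -167.52011

Point 1:
  Lat: 48 + 46.915/60 = 48.781917
  N → positive
  Lon: 114 + 13.246/60 = 114.220767
  hemisphere W, so the sign is −
Point 2:
  Latitude: 43.32′ = 0.722000°; total 10.722000
  N → positive
  λ: 0 + 7.57/60 = 0.126167
  W → negative
Point 3:
  φ: 52.11′ = 0.868500°; total 76.868500
  hemisphere S, so the sign is −
  Longitude: 89 + 33.76/60 = 89.562667
  hemisphere W, so the sign is −
Point 4:
  Lat: 38 + 15.897/60 = 38.264950
  S ⇒ negate
  Longitude: 167 + 31.2066/60 = 167.520110
  hemisphere W, so the sign is −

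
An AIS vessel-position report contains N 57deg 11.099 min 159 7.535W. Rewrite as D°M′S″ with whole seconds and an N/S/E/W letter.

57°11′6″ N, 159°07′32″ W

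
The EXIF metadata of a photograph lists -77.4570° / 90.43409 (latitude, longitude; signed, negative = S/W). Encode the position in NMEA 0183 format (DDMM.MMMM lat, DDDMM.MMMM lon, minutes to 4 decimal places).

Latitude is negative → S; |value| = 77.457000
Latitude: 77° + 0.457000 × 60 = 77° 27.420000′
Lon: 90° + 0.434090 × 60 = 90° 26.045400′

7727.4200,S / 09026.0454,E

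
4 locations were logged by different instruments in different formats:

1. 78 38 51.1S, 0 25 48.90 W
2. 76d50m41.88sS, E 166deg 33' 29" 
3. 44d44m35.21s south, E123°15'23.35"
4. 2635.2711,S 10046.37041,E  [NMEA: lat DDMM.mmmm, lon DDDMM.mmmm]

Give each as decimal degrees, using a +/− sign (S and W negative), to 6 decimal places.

1. -78.647528, -0.430250
2. -76.844967, 166.558056
3. -44.743114, 123.256486
4. -26.587852, 100.772840

Point 1:
  Lat: 78° + 38/60 + 51.1/3600 = 78 + 0.633333 + 0.014194 = 78.6475278
  S ⇒ negate
  Lon: 0 + 25/60 + 48.9/3600 = 0.4302500
  W ⇒ negate
Point 2:
  Lat: 76 + 50/60 + 41.88/3600 = 76.8449667
  hemisphere S, so the sign is −
  λ: 166° + 33/60 + 29/3600 = 166 + 0.550000 + 0.008056 = 166.5580556
  E ⇒ keep positive
Point 3:
  Lat: 44′ + 35.21″ = 44.58683′; 44 + 44.58683/60 = 44.7431139
  hemisphere S, so the sign is −
  Longitude: 123° + 15/60 + 23.35/3600 = 123 + 0.250000 + 0.006486 = 123.2564861
  E → positive
Point 4:
  Lat: split at 2 digits → 26° and 35.2711′; 26 + 35.2711/60 = 26.5878517
  S → negative
  λ: split at 3 digits → 100° and 46.37041′; 100 + 46.37041/60 = 100.7728402
  E ⇒ keep positive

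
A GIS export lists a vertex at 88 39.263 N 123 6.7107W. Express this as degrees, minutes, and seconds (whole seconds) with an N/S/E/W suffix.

88°39′16″ N, 123°06′43″ W

Latitude: fractional minutes 0.26300 × 60 = 15.78″
Lon: 6.71070′ → 6′ and 0.71070 × 60 = 42.64″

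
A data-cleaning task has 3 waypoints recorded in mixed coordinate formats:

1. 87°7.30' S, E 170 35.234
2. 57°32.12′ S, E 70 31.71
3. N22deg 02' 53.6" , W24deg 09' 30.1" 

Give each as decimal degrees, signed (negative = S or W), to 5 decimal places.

1. -87.12167, 170.58723
2. -57.53533, 70.52850
3. 22.04822, -24.15836

Point 1:
  Latitude: 7.3′ = 0.121667°; total 87.121667
  hemisphere S, so the sign is −
  Lon: 35.234′ = 0.587233°; total 170.587233
  E → positive
Point 2:
  Latitude: 32.12′ = 0.535333°; total 57.535333
  S ⇒ negate
  Longitude: 31.71′ = 0.528500°; total 70.528500
  E → positive
Point 3:
  φ: 2′ + 53.6″ = 2.89333′; 22 + 2.89333/60 = 22.048222
  N → positive
  λ: 9′ + 30.1″ = 9.50167′; 24 + 9.50167/60 = 24.158361
  W → negative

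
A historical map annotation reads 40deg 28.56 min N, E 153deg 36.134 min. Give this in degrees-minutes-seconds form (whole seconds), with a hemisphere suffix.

φ: fractional minutes 0.56000 × 60 = 33.60″
Lon: fractional minutes 0.13400 × 60 = 8.04″

40°28′34″ N, 153°36′8″ E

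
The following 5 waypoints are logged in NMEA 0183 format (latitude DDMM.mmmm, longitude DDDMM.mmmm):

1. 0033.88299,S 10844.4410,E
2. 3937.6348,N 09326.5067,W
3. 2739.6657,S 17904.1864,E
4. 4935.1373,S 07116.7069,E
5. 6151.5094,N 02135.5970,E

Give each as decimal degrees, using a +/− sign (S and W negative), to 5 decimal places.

1. -0.56472, 108.74068
2. 39.62725, -93.44178
3. -27.66110, 179.06977
4. -49.58562, 71.27845
5. 61.85849, 21.59328

Point 1:
  Latitude: degrees = first 2 digits = 0, minutes = 33.88299; 0 + 33.88299/60 = 0.564717
  S ⇒ negate
  Longitude: split at 3 digits → 108° and 44.441′; 108 + 44.441/60 = 108.740683
  E ⇒ keep positive
Point 2:
  Lat: split at 2 digits → 39° and 37.6348′; 39 + 37.6348/60 = 39.627247
  N ⇒ keep positive
  Longitude: split at 3 digits → 093° and 26.5067′; 93 + 26.5067/60 = 93.441778
  hemisphere W, so the sign is −
Point 3:
  φ: split at 2 digits → 27° and 39.6657′; 27 + 39.6657/60 = 27.661095
  S → negative
  Longitude: degrees = first 3 digits = 179, minutes = 4.1864; 179 + 4.1864/60 = 179.069773
  E → positive
Point 4:
  Latitude: split at 2 digits → 49° and 35.1373′; 49 + 35.1373/60 = 49.585622
  hemisphere S, so the sign is −
  Lon: split at 3 digits → 071° and 16.7069′; 71 + 16.7069/60 = 71.278448
  E ⇒ keep positive
Point 5:
  φ: split at 2 digits → 61° and 51.5094′; 61 + 51.5094/60 = 61.858490
  N ⇒ keep positive
  Lon: degrees = first 3 digits = 21, minutes = 35.597; 21 + 35.597/60 = 21.593283
  E → positive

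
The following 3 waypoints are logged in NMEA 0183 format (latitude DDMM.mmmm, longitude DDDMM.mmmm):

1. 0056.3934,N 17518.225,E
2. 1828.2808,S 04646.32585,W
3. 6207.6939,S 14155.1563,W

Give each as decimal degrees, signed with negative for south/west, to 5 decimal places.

Point 1:
  Latitude: degrees = first 2 digits = 0, minutes = 56.3934; 0 + 56.3934/60 = 0.939890
  N → positive
  λ: degrees = first 3 digits = 175, minutes = 18.225; 175 + 18.225/60 = 175.303750
  E → positive
Point 2:
  φ: split at 2 digits → 18° and 28.2808′; 18 + 28.2808/60 = 18.471347
  S ⇒ negate
  λ: degrees = first 3 digits = 46, minutes = 46.32585; 46 + 46.32585/60 = 46.772098
  hemisphere W, so the sign is −
Point 3:
  Lat: split at 2 digits → 62° and 7.6939′; 62 + 7.6939/60 = 62.128232
  S ⇒ negate
  λ: split at 3 digits → 141° and 55.1563′; 141 + 55.1563/60 = 141.919272
  hemisphere W, so the sign is −

1. 0.93989, 175.30375
2. -18.47135, -46.77210
3. -62.12823, -141.91927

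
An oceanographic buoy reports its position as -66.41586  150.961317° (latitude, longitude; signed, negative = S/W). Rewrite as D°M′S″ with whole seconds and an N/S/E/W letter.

Latitude is negative → S; |value| = 66.415860
Lat: 0.415860 × 60 = 24.95160′ → 24′, remainder × 60 = 57.10″
Lon: 0.961317 × 60 = 57.67902′ → 57′, remainder × 60 = 40.74″

66°24′57″ S, 150°57′41″ E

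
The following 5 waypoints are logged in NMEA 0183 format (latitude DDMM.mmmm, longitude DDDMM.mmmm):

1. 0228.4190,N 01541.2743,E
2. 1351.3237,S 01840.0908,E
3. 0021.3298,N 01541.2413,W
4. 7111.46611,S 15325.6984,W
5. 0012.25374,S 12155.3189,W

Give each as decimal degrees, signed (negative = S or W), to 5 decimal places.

1. 2.47365, 15.68791
2. -13.85540, 18.66818
3. 0.35550, -15.68736
4. -71.19110, -153.42831
5. -0.20423, -121.92198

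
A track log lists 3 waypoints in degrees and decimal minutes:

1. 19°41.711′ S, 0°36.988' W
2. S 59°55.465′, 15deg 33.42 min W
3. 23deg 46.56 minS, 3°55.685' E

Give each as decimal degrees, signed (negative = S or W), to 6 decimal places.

Point 1:
  Lat: 19 + 41.711/60 = 19.6951833
  S → negative
  λ: 0 + 36.988/60 = 0.6164667
  W ⇒ negate
Point 2:
  Lat: 59 + 55.465/60 = 59.9244167
  hemisphere S, so the sign is −
  Longitude: 15 + 33.42/60 = 15.5570000
  hemisphere W, so the sign is −
Point 3:
  φ: 23 + 46.56/60 = 23.7760000
  S ⇒ negate
  λ: 3 + 55.685/60 = 3.9280833
  E ⇒ keep positive

1. -19.695183, -0.616467
2. -59.924417, -15.557000
3. -23.776000, 3.928083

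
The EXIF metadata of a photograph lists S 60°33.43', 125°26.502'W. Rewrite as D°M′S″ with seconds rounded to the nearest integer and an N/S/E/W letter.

60°33′26″ S, 125°26′30″ W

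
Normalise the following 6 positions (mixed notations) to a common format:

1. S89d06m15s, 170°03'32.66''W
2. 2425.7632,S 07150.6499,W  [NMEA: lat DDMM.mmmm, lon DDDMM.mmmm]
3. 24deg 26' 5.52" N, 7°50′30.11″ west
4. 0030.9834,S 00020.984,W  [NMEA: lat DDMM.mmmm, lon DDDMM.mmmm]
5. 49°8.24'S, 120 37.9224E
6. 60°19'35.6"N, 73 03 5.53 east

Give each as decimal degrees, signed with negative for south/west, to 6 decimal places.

Point 1:
  Lat: 89 + 6/60 + 15/3600 = 89.1041667
  S → negative
  λ: 170° + 3/60 + 32.66/3600 = 170 + 0.050000 + 0.009072 = 170.0590722
  W ⇒ negate
Point 2:
  Latitude: split at 2 digits → 24° and 25.7632′; 24 + 25.7632/60 = 24.4293867
  S ⇒ negate
  Longitude: degrees = first 3 digits = 71, minutes = 50.6499; 71 + 50.6499/60 = 71.8441650
  W ⇒ negate
Point 3:
  Latitude: 24 + 26/60 + 5.52/3600 = 24.4348667
  N ⇒ keep positive
  Longitude: 7° + 50/60 + 30.11/3600 = 7 + 0.833333 + 0.008364 = 7.8416972
  W ⇒ negate
Point 4:
  φ: split at 2 digits → 00° and 30.9834′; 0 + 30.9834/60 = 0.5163900
  S → negative
  Longitude: split at 3 digits → 000° and 20.984′; 0 + 20.984/60 = 0.3497333
  hemisphere W, so the sign is −
Point 5:
  φ: 49 + 8.24/60 = 49.1373333
  S → negative
  Lon: 120 + 37.9224/60 = 120.6320400
  E ⇒ keep positive
Point 6:
  φ: 19′ + 35.6″ = 19.59333′; 60 + 19.59333/60 = 60.3265556
  N → positive
  Longitude: 73 + 3/60 + 5.53/3600 = 73.0515361
  E → positive

1. -89.104167, -170.059072
2. -24.429387, -71.844165
3. 24.434867, -7.841697
4. -0.516390, -0.349733
5. -49.137333, 120.632040
6. 60.326556, 73.051536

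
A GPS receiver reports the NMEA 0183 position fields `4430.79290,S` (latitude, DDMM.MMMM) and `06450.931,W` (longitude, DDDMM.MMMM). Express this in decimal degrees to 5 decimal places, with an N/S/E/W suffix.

44.51322° S, 64.84885° W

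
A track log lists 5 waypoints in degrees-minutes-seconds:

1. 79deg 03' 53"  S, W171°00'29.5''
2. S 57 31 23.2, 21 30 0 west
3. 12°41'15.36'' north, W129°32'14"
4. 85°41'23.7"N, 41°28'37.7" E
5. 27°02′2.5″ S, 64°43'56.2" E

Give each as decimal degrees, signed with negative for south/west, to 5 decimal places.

1. -79.06472, -171.00819
2. -57.52311, -21.50000
3. 12.68760, -129.53722
4. 85.68992, 41.47714
5. -27.03403, 64.73228

Point 1:
  φ: 79 + 3/60 + 53/3600 = 79.064722
  S ⇒ negate
  Longitude: 171 + 0/60 + 29.5/3600 = 171.008194
  W ⇒ negate
Point 2:
  Lat: 57 + 31/60 + 23.2/3600 = 57.523111
  S ⇒ negate
  Longitude: 21 + 30/60 + 0/3600 = 21.500000
  W ⇒ negate
Point 3:
  Latitude: 41′ + 15.36″ = 41.25600′; 12 + 41.25600/60 = 12.687600
  N ⇒ keep positive
  Lon: 32′ + 14″ = 32.23333′; 129 + 32.23333/60 = 129.537222
  W → negative
Point 4:
  Lat: 85 + 41/60 + 23.7/3600 = 85.689917
  N → positive
  Lon: 28′ + 37.7″ = 28.62833′; 41 + 28.62833/60 = 41.477139
  E → positive
Point 5:
  φ: 2′ + 2.5″ = 2.04167′; 27 + 2.04167/60 = 27.034028
  S ⇒ negate
  Longitude: 64 + 43/60 + 56.2/3600 = 64.732278
  E → positive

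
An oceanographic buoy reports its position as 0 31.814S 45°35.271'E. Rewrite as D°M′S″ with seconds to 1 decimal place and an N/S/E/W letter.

Lat: 31.81400′ → 31′ and 0.81400 × 60 = 48.840″
Lon: 35.27100′ → 35′ and 0.27100 × 60 = 16.260″

0°31′48.8″ S, 45°35′16.3″ E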